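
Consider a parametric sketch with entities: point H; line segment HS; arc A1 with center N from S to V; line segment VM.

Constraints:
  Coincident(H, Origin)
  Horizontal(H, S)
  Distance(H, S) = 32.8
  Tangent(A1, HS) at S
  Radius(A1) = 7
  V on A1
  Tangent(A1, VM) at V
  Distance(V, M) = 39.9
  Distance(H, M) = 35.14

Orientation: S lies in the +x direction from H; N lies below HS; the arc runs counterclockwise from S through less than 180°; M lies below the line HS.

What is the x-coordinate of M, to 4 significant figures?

3.493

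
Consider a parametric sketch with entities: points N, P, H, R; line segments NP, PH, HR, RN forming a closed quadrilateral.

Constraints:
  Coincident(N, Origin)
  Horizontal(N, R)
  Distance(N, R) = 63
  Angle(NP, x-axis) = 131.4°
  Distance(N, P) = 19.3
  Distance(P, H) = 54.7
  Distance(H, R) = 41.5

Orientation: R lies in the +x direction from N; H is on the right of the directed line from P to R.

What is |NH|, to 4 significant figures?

35.60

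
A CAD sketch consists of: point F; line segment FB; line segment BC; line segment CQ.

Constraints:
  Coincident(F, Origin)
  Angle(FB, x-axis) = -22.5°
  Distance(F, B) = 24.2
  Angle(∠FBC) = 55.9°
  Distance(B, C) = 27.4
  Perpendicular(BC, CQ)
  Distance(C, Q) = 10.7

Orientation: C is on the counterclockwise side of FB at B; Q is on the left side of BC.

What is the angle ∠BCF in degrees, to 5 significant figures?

55.384°

F is at the origin; FB runs at -22.5° with length 24.2, so B = 24.2·(cos -22.5°, sin -22.5°) = (22.358, -9.2609). ∠FBC = 55.9°, so BC runs at -22.5° + (180° − 55.9°) = 101.60° from the x-axis; with |BC| = 27.4, C = B + 27.4·(cos 101.60°, sin 101.60°) = (16.848, 17.579). Then cos ∠BCF = CB·CF / (|CB||CF|), giving 55.384°.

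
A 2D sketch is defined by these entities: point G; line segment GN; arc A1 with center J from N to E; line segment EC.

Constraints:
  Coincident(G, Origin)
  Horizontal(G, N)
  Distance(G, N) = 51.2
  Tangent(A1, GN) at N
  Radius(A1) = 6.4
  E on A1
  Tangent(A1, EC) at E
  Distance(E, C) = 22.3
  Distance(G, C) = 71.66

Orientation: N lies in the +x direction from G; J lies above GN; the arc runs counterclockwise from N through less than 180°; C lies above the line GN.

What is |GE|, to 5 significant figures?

56.786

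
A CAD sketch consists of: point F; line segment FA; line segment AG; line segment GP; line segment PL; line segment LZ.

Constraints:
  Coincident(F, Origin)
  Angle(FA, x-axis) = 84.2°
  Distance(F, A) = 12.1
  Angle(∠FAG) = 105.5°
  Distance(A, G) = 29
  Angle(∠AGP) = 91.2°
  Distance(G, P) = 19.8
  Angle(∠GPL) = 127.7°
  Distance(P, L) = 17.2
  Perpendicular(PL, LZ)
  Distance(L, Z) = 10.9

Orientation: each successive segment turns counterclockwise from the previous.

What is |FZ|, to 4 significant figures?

16.23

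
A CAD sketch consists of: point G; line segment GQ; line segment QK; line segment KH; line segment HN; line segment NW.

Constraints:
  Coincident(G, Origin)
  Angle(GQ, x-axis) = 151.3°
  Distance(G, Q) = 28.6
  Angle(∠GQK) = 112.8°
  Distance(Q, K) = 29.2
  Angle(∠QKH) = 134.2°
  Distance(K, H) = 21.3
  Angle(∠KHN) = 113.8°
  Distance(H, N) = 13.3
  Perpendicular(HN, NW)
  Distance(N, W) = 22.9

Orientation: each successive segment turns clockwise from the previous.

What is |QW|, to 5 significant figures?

26.076

G is at the origin; GQ runs at 151.3° with length 28.6, so Q = (-25.086, 13.734). ∠GQK = 112.8° gives QK at 84.100° from the x-axis; with |QK| = 29.2, K = (-22.085, 42.780). ∠QKH = 134.2° gives KH at 38.300° from the x-axis; with |KH| = 21.3, H = (-5.3691, 55.981). ∠KHN = 113.8° gives HN at -27.900° from the x-axis; with |HN| = 13.3, N = (6.3850, 49.758). HN ⟂ NW, so NW runs at -117.90°; with |NW| = 22.9, W = (-4.3306, 29.519). Then |QW| = |W − Q| = 26.076.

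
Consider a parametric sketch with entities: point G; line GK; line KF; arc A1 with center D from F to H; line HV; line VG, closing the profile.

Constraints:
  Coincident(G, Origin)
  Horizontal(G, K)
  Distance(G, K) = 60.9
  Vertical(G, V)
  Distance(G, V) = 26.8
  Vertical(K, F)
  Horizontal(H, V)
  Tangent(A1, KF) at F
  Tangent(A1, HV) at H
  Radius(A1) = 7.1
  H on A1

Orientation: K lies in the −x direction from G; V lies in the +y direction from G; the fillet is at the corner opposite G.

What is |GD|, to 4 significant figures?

57.29

G is at the origin; GK is horizontal with |GK| = 60.9 and K on the −x side, so K = (-60.90, 0.000). GV is vertical with |GV| = 26.8 and V on the +y side, so V = (0.000, 26.80). The virtual corner opposite G is at (-60.90, 26.80). Tangency of A1 to KF means the radius DF is perpendicular to KF and A1 meets HV tangentially, so DH is at right angles to HV, with radius 7.1, so the center D sits 7.1 in from both sides at D = (-53.80, 19.70). Then |GD| = |D − G| = 57.29.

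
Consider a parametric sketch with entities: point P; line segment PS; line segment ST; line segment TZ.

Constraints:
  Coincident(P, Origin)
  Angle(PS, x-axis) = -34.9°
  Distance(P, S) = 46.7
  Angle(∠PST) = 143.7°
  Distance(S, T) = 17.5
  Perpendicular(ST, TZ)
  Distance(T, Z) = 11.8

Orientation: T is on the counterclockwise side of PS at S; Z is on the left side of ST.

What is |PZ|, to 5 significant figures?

57.369

P is at the origin; PS runs at -34.9° with length 46.7, so S = 46.7·(cos -34.9°, sin -34.9°) = (38.301, -26.719). ∠PST = 143.7°, so ST runs at -34.9° + (180° − 143.7°) = 1.4000° from the x-axis; with |ST| = 17.5, T = S + 17.5·(cos 1.4000°, sin 1.4000°) = (55.796, -26.292). The perpendicularity gives TZ at right angles to ST; with |TZ| = 11.8 on the left of ST, Z = T + 11.8·(-0.024432, 0.99970) = (55.508, -14.495). Then |PZ| = |Z − P| = 57.369.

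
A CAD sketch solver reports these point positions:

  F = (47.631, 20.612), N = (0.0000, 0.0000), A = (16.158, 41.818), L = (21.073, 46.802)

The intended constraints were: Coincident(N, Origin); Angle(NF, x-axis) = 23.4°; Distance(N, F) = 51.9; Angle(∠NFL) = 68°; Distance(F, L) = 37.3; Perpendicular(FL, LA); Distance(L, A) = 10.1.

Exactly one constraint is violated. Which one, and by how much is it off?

Distance(L, A) = 10.1 — off by 3.10.

N = (0.00, 0.00) ✓; NF at 23.40° ✓; |NF| = 51.90 ✓; ∠NFL = 68.00° ✓; |FL| = 37.30 ✓; ∠(FL, LA) = 90.00° ✓; |LA| = 7.000 ✗.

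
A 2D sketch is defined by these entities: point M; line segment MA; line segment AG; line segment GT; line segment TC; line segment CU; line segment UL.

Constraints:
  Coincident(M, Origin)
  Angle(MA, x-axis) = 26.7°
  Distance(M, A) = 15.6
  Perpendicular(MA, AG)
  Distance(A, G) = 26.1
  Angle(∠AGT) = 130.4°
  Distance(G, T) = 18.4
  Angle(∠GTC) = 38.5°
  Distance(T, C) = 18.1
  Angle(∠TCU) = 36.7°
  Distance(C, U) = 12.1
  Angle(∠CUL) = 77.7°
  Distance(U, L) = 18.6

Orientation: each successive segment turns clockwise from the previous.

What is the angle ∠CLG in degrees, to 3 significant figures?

27.9°

∠TCU = 36.7° gives CU at -37.7° from the x-axis; with |CU| = 12.1, U = (23.2, -23.2). ∠CUL = 77.7° gives UL at -140° from the x-axis; with |UL| = 18.6, L = (8.96, -35.2). Then cos ∠CLG = LC·LG / (|LC||LG|), giving 27.9°.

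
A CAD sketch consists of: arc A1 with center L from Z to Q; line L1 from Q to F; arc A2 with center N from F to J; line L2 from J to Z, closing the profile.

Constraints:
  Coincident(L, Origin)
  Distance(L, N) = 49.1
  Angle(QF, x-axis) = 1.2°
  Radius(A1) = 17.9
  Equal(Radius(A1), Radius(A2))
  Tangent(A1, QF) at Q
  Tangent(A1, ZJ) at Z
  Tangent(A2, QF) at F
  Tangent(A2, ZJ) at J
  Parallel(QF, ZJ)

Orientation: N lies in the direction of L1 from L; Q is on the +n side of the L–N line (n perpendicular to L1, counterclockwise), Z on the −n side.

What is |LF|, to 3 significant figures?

52.3

The slot axis is L1's direction at 1.2°, so u = (cos 1.2°, sin 1.2°) = (1.00, 0.0209) and n = (−sin 1.2°, cos 1.2°) = (-0.0209, 1.00). L is at the origin and N lies 49.1 along u from L, so N = 49.1·u = (49.1, 1.03). Tangency of A1 to both parallel lines with radius 17.9 puts Q and Z at L ± 17.9·n: Q = (-0.375, 17.9), Z = (0.375, -17.9). Equal radii place F and J the same way about N: F = N + 17.9·n = (48.7, 18.9), J = N − 17.9·n = (49.5, -16.9). Then |LF| = |F − L| = 52.3.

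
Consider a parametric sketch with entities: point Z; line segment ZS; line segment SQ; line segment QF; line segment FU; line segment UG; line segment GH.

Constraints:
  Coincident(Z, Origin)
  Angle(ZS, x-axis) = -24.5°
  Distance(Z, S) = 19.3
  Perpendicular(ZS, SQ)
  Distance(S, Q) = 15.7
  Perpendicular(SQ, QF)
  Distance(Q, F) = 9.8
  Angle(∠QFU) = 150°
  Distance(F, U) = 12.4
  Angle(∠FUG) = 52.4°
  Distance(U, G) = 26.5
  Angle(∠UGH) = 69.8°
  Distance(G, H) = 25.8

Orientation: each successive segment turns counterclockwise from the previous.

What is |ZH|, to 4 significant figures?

34.96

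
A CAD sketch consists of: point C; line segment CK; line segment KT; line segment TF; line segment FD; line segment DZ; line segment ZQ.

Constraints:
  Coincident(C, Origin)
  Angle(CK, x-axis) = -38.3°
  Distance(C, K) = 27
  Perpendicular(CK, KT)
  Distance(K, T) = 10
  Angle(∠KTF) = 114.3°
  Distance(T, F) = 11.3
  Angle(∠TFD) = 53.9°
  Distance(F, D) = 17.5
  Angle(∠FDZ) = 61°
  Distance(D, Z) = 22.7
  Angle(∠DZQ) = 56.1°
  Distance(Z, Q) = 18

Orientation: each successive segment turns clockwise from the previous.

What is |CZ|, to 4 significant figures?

39.45

∠TFD = 53.9° gives FD at 39.90° from the x-axis; with |FD| = 17.5, D = (17.45, -10.62). ∠FDZ = 61.0° gives DZ at -79.10° from the x-axis; with |DZ| = 22.7, Z = (21.74, -32.91). Then |CZ| = |Z − C| = 39.45.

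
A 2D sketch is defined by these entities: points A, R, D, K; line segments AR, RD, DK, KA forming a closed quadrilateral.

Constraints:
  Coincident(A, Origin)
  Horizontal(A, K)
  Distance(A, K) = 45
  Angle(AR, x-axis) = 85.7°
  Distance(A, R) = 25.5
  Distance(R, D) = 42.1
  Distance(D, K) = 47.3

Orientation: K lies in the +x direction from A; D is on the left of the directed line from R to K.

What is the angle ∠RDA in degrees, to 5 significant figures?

20.279°

Checks: |AK| = 45.00 ✓; |AR| = 25.50 ✓; |RD| = 42.10 ✓; |DK| = 47.30 ✓.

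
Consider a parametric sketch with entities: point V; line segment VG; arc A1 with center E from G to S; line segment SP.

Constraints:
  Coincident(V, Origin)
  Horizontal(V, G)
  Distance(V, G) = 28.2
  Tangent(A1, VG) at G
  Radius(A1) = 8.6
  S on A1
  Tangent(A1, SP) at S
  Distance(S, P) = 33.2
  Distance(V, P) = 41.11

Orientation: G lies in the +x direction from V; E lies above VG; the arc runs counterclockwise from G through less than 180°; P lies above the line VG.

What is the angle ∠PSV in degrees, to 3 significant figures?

70.8°

V is at the origin; V and G share the same y with |VG| = 28.2 and G on the +x side, so G = (28.2, 0.00). The tangent condition forces EG to be normal to VG, so E = G + (0, 8.6) = (28.2, 8.60). Since ES ⟂ SP (tangency), |EP| = √(8.6² + 33.2²) = 34.3 regardless of where S sits on A1. So P lies on both circle(V, 41.11) and circle(E, 34.3); the above-VG intersection is P = (12.6, 39.1). S is the foot of the tangent from P: S = (34.6, 14.3).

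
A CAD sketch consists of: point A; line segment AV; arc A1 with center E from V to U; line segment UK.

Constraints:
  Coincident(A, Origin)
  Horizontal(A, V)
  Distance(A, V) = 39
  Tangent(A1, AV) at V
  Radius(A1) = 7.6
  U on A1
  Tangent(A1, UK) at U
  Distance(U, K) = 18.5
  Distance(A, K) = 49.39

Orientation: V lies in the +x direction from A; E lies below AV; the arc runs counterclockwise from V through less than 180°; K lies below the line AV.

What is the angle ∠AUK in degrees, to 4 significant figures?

137.3°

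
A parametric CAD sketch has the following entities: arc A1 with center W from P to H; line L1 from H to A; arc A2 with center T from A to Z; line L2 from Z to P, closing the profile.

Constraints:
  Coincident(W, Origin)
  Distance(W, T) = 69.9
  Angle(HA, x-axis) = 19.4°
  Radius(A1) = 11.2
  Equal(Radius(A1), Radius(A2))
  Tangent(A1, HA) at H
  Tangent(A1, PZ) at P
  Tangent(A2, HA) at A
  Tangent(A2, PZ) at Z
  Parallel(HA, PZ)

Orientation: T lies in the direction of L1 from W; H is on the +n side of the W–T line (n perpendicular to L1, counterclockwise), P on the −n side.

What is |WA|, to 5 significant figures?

70.792

The slot axis is L1's direction at 19.4°, so u = (cos 19.4°, sin 19.4°) = (0.94322, 0.33216) and n = (−sin 19.4°, cos 19.4°) = (-0.33216, 0.94322). W is at the origin and T lies 69.9 along u from W, so T = 69.9·u = (65.931, 23.218). Tangency of A1 to both parallel lines with radius 11.2 puts H and P at W ± 11.2·n: H = (-3.7202, 10.564), P = (3.7202, -10.564). Equal radii place A and Z the same way about T: A = T + 11.2·n = (62.211, 33.782), Z = T − 11.2·n = (69.651, 12.654). Then |WA| = |A − W| = 70.792.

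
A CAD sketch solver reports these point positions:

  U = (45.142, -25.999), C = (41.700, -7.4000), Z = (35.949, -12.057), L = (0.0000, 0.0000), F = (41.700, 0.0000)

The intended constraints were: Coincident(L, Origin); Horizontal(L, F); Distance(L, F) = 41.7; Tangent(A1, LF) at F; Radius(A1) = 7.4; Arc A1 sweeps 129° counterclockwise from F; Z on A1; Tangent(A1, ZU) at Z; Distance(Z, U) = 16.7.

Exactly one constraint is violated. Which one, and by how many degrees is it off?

Tangent(A1, ZU) at Z — off by 5.60°.

L = (0.00, 0.00) ✓; L.y = 0.00, F.y = 0.00 ✓; |LF| = 41.70 ✓; ∠(CF, FL) = 90.00° ✓; |CF| = 7.400 ✓; bearing(C→Z) − bearing(C→F) = 129.0° ✓; |CZ| = 7.400 ✓; ∠(CZ, ZU) = 95.60° ✗; |ZU| = 16.70 ✓.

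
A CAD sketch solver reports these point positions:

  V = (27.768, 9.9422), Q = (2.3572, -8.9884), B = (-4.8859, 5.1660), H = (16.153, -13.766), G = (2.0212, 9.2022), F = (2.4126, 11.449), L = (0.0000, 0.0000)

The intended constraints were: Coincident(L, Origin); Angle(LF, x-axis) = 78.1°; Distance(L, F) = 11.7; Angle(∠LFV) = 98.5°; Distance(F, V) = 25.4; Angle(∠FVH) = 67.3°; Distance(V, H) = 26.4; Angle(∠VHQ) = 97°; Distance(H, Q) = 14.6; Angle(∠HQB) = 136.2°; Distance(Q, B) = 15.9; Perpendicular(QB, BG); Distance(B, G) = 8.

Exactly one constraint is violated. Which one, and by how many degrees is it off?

Perpendicular(QB, BG) — off by 3.20°.

L = (0.00, 0.00) ✓; LF at 78.10° ✓; |LF| = 11.70 ✓; ∠LFV = 98.50° ✓; |FV| = 25.40 ✓; ∠FVH = 67.30° ✓; |VH| = 26.40 ✓; ∠VHQ = 97.00° ✓; |HQ| = 14.60 ✓; ∠HQB = 136.2° ✓; |QB| = 15.90 ✓; ∠(QB, BG) = 86.80° ✗; |BG| = 8.000 ✓.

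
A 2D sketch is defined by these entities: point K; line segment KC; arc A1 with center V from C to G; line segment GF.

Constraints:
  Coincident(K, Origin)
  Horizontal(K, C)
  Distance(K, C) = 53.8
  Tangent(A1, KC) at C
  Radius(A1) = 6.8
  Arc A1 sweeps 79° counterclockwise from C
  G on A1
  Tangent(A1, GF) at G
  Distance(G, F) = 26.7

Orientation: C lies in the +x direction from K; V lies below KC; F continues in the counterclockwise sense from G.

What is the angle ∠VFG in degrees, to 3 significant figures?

14.3°

On A1, C sits at bearing 90° from V; a 79° counterclockwise sweep puts G at bearing 169°, so G = V + 6.8·(cos 169°, sin 169°) = (47.1, -5.50). Tangency of A1 to GF means the radius VG is perpendicular to GF, so GF runs along (−sin 169°, cos 169°); with |GF| = 26.7, F = (42.0, -31.7). Then cos ∠VFG = FV·FG / (|FV||FG|), giving 14.3°.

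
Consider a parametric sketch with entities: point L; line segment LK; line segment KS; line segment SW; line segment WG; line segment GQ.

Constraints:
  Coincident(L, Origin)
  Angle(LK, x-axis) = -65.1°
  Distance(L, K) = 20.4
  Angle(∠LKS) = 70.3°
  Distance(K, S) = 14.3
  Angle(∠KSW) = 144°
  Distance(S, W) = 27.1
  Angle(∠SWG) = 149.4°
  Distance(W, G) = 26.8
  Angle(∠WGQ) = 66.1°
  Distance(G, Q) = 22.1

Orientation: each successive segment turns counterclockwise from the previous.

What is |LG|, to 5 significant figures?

45.319

L is at the origin; LK runs at -65.1° with length 20.4, so K = (8.5891, -18.504). ∠LKS = 70.3° gives KS at 44.600° from the x-axis; with |KS| = 14.3, S = (18.771, -8.4629). ∠KSW = 144.0° gives SW at 80.600° from the x-axis; with |SW| = 27.1, W = (23.197, 18.273). ∠SWG = 149.4° gives WG at 111.20° from the x-axis; with |WG| = 26.8, G = (13.506, 43.259). Then |LG| = |G − L| = 45.319.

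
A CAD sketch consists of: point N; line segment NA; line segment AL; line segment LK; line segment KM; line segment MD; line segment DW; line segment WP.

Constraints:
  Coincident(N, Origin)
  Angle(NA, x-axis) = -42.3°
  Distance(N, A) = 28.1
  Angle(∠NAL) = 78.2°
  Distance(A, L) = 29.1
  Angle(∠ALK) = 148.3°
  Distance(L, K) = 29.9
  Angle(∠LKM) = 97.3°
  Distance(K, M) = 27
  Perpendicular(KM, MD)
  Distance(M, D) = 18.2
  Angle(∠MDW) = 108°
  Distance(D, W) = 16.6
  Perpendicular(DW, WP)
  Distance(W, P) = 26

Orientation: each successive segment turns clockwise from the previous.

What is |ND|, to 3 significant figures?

21.7

∠LKM = 97.3° gives KM at 102° from the x-axis; with |KM| = 27.0, M = (-38.0, -11.7). KM is perpendicular to MD, so MD runs at 11.5°; with |MD| = 18.2, D = (-20.2, -8.08). Then |ND| = |D − N| = 21.7.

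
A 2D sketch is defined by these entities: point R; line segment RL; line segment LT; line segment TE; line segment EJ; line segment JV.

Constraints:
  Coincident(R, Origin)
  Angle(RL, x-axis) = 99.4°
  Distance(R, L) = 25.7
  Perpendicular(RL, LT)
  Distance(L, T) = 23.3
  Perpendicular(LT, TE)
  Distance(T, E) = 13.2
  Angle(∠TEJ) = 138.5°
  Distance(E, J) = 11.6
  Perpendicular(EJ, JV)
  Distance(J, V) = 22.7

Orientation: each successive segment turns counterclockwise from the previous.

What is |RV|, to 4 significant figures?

18.90

R is at the origin; RL runs at 99.4° with length 25.7, so L = (-4.197, 25.35). RL ⟂ LT, so LT runs at -170.6°; with |LT| = 23.3, T = (-27.18, 21.55). LT ⟂ TE, so TE runs at -80.60°; with |TE| = 13.2, E = (-25.03, 8.527). ∠TEJ = 138.5° gives EJ at -39.10° from the x-axis; with |EJ| = 11.6, J = (-16.03, 1.211). EJ is perpendicular to JV, so JV runs at 50.90°; with |JV| = 22.7, V = (-1.710, 18.83). Then |RV| = |V − R| = 18.90.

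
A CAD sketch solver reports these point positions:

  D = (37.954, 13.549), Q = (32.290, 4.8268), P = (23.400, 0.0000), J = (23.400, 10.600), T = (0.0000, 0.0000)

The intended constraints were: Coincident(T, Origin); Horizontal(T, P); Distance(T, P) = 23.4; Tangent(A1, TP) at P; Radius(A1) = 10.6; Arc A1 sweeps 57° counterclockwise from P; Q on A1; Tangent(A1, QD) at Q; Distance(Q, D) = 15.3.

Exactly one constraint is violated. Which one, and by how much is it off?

Distance(Q, D) = 15.3 — off by 4.90.

T = (0.00, 0.00) ✓; T.y = 0.00, P.y = 0.00 ✓; |TP| = 23.40 ✓; ∠(JP, PT) = 90.00° ✓; |JP| = 10.60 ✓; bearing(J→Q) − bearing(J→P) = 57.00° ✓; |JQ| = 10.60 ✓; ∠(JQ, QD) = 90.00° ✓; |QD| = 10.40 ✗.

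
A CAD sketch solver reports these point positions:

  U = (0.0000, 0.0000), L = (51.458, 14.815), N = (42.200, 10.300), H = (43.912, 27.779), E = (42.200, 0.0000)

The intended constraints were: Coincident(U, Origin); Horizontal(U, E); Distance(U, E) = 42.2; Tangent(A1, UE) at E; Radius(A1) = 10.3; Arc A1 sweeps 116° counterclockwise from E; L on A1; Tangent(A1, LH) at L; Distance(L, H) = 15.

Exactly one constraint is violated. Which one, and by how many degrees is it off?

Tangent(A1, LH) at L — off by 4.20°.

U = (0.00, 0.00) ✓; U.y = 0.00, E.y = 0.00 ✓; |UE| = 42.20 ✓; ∠(NE, EU) = 90.00° ✓; |NE| = 10.30 ✓; bearing(N→L) − bearing(N→E) = 116.0° ✓; |NL| = 10.30 ✓; ∠(NL, LH) = 85.80° ✗; |LH| = 15.00 ✓.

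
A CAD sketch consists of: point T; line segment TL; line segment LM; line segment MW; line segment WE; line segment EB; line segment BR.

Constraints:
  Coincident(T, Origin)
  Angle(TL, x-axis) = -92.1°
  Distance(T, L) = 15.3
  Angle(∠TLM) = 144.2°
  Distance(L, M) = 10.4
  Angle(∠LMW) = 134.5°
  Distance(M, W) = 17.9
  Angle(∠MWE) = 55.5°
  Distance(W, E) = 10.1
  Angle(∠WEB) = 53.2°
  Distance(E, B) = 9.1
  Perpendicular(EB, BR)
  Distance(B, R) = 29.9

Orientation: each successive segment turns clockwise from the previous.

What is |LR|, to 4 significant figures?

48.09

T is at the origin; TL runs at -92.1° with length 15.3, so L = (-0.5606, -15.29). ∠TLM = 144.2° gives LM at -127.9° from the x-axis; with |LM| = 10.4, M = (-6.949, -23.50). ∠LMW = 134.5° gives MW at -173.4° from the x-axis; with |MW| = 17.9, W = (-24.73, -25.55). ∠MWE = 55.5° gives WE at 62.10° from the x-axis; with |WE| = 10.1, E = (-20.00, -16.63). ∠WEB = 53.2° gives EB at -64.70° from the x-axis; with |EB| = 9.1, B = (-16.12, -24.85). The perpendicularity gives BR at right angles to EB, so BR runs at -154.7°; with |BR| = 29.9, R = (-43.15, -37.63). Then |LR| = |R − L| = 48.09.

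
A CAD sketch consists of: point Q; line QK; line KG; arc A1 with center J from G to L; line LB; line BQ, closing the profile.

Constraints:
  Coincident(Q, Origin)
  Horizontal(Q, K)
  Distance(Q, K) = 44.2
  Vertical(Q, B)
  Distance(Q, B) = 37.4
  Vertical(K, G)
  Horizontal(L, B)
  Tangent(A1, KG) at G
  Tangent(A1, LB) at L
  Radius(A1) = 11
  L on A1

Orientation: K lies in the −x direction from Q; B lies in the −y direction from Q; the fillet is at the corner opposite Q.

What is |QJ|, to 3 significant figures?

42.4

Q is at the origin; QK is horizontal with |QK| = 44.2 and K on the −x side, so K = (-44.2, 0.00). QB is vertical with |QB| = 37.4 and B on the −y side, so B = (0.00, -37.4). The virtual corner opposite Q is at (-44.2, -37.4). A1 meets KG tangentially, so JG is at right angles to KG and A1 meets LB tangentially, so JL is at right angles to LB, with radius 11.0, so the center J sits 11.0 in from both sides at J = (-33.2, -26.4). Then |QJ| = |J − Q| = 42.4.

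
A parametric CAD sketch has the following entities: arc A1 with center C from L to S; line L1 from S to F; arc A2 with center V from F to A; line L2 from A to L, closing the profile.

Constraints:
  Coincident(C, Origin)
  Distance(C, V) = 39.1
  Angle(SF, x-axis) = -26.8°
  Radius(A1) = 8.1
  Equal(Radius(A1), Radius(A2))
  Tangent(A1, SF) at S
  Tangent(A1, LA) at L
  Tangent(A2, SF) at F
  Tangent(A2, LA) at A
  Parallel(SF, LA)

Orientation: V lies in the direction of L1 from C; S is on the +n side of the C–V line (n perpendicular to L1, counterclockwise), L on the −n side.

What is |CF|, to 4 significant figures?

39.93

The slot axis is L1's direction at -26.8°, so u = (cos -26.8°, sin -26.8°) = (0.8926, -0.4509) and n = (−sin -26.8°, cos -26.8°) = (0.4509, 0.8926). C is at the origin and V lies 39.1 along u from C, so V = 39.1·u = (34.90, -17.63). Tangency of A1 to both parallel lines with radius 8.1 puts S and L at C ± 8.1·n: S = (3.652, 7.230), L = (-3.652, -7.230). Equal radii place F and A the same way about V: F = V + 8.1·n = (38.55, -10.40), A = V − 8.1·n = (31.25, -24.86). Then |CF| = |F − C| = 39.93.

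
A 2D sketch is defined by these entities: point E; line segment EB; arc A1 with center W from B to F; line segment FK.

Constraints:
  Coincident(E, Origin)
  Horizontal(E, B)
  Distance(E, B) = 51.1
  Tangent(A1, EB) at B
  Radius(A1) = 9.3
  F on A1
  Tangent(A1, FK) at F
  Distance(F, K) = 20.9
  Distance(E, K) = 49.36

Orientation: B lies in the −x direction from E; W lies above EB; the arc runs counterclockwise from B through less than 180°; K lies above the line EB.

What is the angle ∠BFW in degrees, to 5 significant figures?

47.803°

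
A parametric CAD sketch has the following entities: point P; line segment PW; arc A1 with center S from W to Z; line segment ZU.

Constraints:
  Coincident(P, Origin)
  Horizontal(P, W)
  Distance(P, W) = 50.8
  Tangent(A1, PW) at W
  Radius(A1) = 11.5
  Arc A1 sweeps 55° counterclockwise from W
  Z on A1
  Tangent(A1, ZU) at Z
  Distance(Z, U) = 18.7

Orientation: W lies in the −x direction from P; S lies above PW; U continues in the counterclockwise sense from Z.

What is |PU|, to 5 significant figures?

36.723

On A1, W sits at bearing -90° from S; a 55° counterclockwise sweep puts Z at bearing -35°, so Z = S + 11.5·(cos -35°, sin -35°) = (-41.380, 4.9039). The tangent condition forces SZ to be normal to ZU, so ZU runs along (−sin -35°, cos -35°); with |ZU| = 18.7, U = (-30.654, 20.222). Then |PU| = |U − P| = 36.723.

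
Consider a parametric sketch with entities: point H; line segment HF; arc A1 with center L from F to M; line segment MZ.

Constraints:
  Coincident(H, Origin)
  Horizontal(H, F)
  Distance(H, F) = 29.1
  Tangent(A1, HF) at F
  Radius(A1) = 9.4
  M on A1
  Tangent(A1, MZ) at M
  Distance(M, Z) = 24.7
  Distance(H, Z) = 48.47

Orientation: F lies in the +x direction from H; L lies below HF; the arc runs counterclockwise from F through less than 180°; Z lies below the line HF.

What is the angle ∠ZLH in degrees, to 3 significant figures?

116°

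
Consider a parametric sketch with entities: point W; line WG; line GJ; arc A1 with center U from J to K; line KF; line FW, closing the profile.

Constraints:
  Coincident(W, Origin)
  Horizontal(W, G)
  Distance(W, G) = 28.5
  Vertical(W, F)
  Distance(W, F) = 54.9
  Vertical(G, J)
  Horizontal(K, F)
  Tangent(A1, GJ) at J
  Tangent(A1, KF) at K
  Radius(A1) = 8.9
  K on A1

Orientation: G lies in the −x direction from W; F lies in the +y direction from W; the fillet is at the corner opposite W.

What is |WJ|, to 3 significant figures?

54.1

W is at the origin; WG is horizontal with |WG| = 28.5 and G on the −x side, so G = (-28.5, 0.00). W and F share the same x with |WF| = 54.9 and F on the +y side, so F = (0.00, 54.9). The virtual corner opposite W is at (-28.5, 54.9). Tangency of A1 to GJ means the radius UJ is perpendicular to GJ and since A1 is tangent to KF there, UK ⟂ KF, with radius 8.9, so the center U sits 8.9 in from both sides at U = (-19.6, 46.0). That places the tangent points at J = (-28.5, 46.0) on GJ and K = (-19.6, 54.9) on KF. Then |WJ| = |J − W| = 54.1.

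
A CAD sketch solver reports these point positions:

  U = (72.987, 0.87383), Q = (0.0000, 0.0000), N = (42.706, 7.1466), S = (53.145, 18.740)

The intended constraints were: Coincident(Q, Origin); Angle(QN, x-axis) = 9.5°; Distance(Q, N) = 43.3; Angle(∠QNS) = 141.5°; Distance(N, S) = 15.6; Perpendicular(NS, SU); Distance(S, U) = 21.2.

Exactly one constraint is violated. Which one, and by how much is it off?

Distance(S, U) = 21.2 — off by 5.50.

Q = (0.00, 0.00) ✓; QN at 9.500° ✓; |QN| = 43.30 ✓; ∠QNS = 141.5° ✓; |NS| = 15.60 ✓; ∠(NS, SU) = 90.00° ✓; |SU| = 26.70 ✗.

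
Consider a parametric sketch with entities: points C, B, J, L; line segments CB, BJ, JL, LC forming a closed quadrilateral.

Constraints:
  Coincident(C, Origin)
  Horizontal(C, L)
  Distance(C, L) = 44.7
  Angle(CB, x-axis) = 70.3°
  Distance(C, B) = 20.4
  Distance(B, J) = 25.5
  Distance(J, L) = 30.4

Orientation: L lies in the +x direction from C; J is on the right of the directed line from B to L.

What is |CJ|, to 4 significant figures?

15.57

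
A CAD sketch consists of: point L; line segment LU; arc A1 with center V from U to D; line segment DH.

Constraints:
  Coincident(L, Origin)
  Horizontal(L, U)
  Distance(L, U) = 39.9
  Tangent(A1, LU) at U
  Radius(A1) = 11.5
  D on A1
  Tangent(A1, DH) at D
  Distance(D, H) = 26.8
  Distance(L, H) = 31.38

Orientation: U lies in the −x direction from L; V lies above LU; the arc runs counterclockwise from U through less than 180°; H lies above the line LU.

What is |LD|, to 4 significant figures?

30.78

L is at the origin; LU is horizontal with |LU| = 39.9 and U on the −x side, so U = (-39.90, 0.000). A1 meets LU tangentially, so VU is at right angles to LU, so V = U + (0, 11.5) = (-39.90, 11.50). Since VD ⟂ DH (tangency), |VH| = √(11.5² + 26.8²) = 29.16 regardless of where D sits on A1. So H lies on both circle(L, 31.38) and circle(V, 29.16); the above-LU intersection is H = (-15.41, 27.34). D is the foot of the tangent from H: D = (-30.35, 5.088).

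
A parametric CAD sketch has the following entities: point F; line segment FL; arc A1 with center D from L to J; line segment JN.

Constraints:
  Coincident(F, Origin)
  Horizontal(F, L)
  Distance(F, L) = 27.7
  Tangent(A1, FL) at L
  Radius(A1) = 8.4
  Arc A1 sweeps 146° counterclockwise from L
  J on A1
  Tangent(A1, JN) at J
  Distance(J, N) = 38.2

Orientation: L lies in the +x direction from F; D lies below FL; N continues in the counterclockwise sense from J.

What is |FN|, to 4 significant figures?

65.86

On A1, L sits at bearing 90° from D; a 146° counterclockwise sweep puts J at bearing 236°, so J = D + 8.4·(cos 236°, sin 236°) = (23.00, -15.36). Since A1 is tangent to JN there, DJ ⟂ JN, so JN runs along (−sin 236°, cos 236°); with |JN| = 38.2, N = (54.67, -36.73). Then |FN| = |N − F| = 65.86.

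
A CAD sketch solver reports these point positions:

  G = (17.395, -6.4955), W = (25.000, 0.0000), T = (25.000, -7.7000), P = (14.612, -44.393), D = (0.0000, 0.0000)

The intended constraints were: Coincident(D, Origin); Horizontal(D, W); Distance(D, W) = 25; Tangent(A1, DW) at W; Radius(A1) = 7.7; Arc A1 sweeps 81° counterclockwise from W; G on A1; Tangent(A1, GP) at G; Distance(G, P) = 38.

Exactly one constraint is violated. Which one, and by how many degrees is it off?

Tangent(A1, GP) at G — off by 4.80°.

D = (0.00, 0.00) ✓; D.y = 0.00, W.y = 0.00 ✓; |DW| = 25.00 ✓; ∠(TW, WD) = 90.00° ✓; |TW| = 7.700 ✓; bearing(T→G) − bearing(T→W) = 81.00° ✓; |TG| = 7.700 ✓; ∠(TG, GP) = 85.20° ✗; |GP| = 38.00 ✓.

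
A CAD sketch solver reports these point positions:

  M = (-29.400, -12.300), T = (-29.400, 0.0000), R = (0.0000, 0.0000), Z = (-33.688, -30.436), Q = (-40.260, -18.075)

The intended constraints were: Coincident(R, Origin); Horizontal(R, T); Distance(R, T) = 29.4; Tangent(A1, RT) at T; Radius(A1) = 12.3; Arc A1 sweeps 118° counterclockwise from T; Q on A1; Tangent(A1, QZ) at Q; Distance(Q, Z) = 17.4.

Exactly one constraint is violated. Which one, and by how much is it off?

Distance(Q, Z) = 17.4 — off by 3.40.

R = (0.00, 0.00) ✓; R.y = 0.00, T.y = 0.00 ✓; |RT| = 29.40 ✓; ∠(MT, TR) = 90.00° ✓; |MT| = 12.30 ✓; bearing(M→Q) − bearing(M→T) = 118.0° ✓; |MQ| = 12.30 ✓; ∠(MQ, QZ) = 90.00° ✓; |QZ| = 14.00 ✗.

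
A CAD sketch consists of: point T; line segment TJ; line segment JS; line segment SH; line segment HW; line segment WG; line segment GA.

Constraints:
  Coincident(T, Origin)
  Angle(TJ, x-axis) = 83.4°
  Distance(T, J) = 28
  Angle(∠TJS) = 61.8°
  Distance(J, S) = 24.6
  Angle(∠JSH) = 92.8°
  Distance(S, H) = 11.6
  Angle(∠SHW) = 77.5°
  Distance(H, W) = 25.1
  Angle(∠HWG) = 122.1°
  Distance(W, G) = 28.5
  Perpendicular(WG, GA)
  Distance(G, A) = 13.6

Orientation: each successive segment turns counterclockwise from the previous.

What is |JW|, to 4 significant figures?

7.369

∠JSH = 92.8° gives SH at -71.20° from the x-axis; with |SH| = 11.6, H = (-15.92, 7.777). ∠SHW = 77.5° gives HW at 31.30° from the x-axis; with |HW| = 25.1, W = (5.531, 20.82). Then |JW| = |W − J| = 7.369.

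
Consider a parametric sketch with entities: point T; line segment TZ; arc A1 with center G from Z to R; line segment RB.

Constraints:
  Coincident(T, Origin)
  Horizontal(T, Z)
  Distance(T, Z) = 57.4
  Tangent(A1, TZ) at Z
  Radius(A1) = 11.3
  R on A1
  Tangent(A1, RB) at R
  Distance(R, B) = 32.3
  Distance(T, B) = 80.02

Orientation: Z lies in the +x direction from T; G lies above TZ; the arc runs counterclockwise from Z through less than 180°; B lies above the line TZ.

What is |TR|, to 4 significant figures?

69.72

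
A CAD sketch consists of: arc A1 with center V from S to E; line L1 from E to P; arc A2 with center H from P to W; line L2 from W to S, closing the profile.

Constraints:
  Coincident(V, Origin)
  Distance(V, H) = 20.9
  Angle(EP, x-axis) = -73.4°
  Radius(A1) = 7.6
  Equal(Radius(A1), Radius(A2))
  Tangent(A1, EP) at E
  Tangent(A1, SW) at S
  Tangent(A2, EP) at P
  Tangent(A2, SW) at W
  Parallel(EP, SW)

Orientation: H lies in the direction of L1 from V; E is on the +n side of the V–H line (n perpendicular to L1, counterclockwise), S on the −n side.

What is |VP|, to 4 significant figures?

22.24

Tangency of A1 to both parallel lines with radius 7.6 puts E and S at V ± 7.6·n: E = (7.283, 2.171), S = (-7.283, -2.171). Equal radii place P and W the same way about H: P = H + 7.6·n = (13.25, -17.86), W = H − 7.6·n = (-1.312, -22.20). Then |VP| = |P − V| = 22.24.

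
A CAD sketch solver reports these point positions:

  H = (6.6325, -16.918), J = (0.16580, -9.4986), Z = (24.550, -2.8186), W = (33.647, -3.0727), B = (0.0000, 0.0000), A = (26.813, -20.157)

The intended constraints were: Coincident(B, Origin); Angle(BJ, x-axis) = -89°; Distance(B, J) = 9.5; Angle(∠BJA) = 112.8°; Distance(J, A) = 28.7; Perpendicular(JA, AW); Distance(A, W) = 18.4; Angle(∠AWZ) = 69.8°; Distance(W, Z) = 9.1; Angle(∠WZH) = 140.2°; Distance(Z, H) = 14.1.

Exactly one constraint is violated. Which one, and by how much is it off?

Distance(Z, H) = 14.1 — off by 8.70.

B = (0.00, 0.00) ✓; BJ at -89.00° ✓; |BJ| = 9.500 ✓; ∠BJA = 112.8° ✓; |JA| = 28.70 ✓; ∠(JA, AW) = 90.00° ✓; |AW| = 18.40 ✓; ∠AWZ = 69.80° ✓; |WZ| = 9.101 ✓; ∠WZH = 140.2° ✓; |ZH| = 22.80 ✗.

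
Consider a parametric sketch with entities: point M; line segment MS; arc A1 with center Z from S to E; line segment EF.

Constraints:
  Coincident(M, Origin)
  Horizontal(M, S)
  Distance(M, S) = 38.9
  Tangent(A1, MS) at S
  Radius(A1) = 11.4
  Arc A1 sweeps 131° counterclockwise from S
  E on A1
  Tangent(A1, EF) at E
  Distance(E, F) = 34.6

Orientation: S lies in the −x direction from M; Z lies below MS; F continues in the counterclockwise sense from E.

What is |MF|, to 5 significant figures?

51.376

M is at the origin; M and S share the same y with |MS| = 38.9 and S on the −x side, so S = (-38.900, 0.0000). Since A1 is tangent to MS there, ZS ⟂ MS, so Z = S + (0, -11.4) = (-38.900, -11.400). On A1, S sits at bearing 90° from Z; a 131° counterclockwise sweep puts E at bearing 221°, so E = Z + 11.4·(cos 221°, sin 221°) = (-47.504, -18.879). Tangency of A1 to EF means the radius ZE is perpendicular to EF, so EF runs along (−sin 221°, cos 221°); with |EF| = 34.6, F = (-24.804, -44.992). Then |MF| = |F − M| = 51.376.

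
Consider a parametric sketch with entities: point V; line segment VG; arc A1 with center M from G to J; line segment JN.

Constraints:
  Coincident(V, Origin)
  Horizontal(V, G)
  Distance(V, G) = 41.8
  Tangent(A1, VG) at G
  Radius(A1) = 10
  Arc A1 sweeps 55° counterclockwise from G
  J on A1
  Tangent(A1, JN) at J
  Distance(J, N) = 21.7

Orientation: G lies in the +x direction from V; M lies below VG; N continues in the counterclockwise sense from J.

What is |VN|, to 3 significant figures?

30.6

On A1, G sits at bearing 90° from M; a 55° counterclockwise sweep puts J at bearing 145°, so J = M + 10.0·(cos 145°, sin 145°) = (33.6, -4.26). Since A1 is tangent to JN there, MJ ⟂ JN, so JN runs along (−sin 145°, cos 145°); with |JN| = 21.7, N = (21.2, -22.0). Then |VN| = |N − V| = 30.6.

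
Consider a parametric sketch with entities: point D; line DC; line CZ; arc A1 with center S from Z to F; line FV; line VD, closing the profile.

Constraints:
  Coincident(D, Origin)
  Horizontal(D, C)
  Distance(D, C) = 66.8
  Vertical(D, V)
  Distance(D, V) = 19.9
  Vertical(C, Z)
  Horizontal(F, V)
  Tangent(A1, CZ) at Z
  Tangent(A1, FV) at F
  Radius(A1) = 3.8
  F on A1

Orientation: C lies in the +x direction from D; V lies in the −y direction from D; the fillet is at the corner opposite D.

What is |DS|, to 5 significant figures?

65.025

D is at the origin; D and C share the same y with |DC| = 66.8 and C on the +x side, so C = (66.800, 0.0000). D and V share the same x with |DV| = 19.9 and V on the −y side, so V = (0.0000, -19.900). The virtual corner opposite D is at (66.800, -19.900). Since A1 is tangent to CZ there, SZ ⟂ CZ and A1 meets FV tangentially, so SF is at right angles to FV, with radius 3.8, so the center S sits 3.8 in from both sides at S = (63.000, -16.100). Then |DS| = |S − D| = 65.025.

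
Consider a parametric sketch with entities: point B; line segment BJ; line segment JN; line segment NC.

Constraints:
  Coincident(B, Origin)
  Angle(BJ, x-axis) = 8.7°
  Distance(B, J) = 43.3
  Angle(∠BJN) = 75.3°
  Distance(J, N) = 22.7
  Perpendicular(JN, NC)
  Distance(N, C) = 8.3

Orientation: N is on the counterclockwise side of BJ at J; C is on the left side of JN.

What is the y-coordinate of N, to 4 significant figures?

27.38

B is at the origin; BJ runs at 8.7° with length 43.3, so J = 43.3·(cos 8.7°, sin 8.7°) = (42.80, 6.550). ∠BJN = 75.3°, so JN runs at 8.7° + (180° − 75.3°) = 113.4° from the x-axis; with |JN| = 22.7, N = J + 22.7·(cos 113.4°, sin 113.4°) = (33.79, 27.38). So N.y = 27.38.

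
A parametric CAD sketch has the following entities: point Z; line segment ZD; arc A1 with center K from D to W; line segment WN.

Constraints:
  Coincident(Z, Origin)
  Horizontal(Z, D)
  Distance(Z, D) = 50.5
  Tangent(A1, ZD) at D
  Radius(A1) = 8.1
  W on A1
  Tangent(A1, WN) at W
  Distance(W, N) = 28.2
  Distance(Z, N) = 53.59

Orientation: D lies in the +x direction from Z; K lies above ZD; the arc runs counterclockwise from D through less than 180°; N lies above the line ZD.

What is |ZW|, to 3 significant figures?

58.4

Checks: |KW| = 8.100 ✓; ∠(KW, WN) = 90.00° ✓; |WN| = 28.20 ✓; |ZN| = 53.59 ✓.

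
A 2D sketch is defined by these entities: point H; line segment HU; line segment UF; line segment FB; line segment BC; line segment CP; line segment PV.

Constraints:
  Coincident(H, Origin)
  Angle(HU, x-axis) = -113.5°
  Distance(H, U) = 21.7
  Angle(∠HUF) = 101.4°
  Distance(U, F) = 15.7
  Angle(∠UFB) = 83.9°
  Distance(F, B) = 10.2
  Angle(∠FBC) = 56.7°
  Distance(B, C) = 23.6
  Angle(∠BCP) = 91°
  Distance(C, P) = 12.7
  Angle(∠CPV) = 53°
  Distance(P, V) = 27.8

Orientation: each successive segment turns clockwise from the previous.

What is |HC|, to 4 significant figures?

26.12

∠UFB = 83.9° gives FB at 71.80° from the x-axis; with |FB| = 10.2, B = (-20.82, -6.919). ∠FBC = 56.7° gives BC at -51.50° from the x-axis; with |BC| = 23.6, C = (-6.127, -25.39). Then |HC| = |C − H| = 26.12.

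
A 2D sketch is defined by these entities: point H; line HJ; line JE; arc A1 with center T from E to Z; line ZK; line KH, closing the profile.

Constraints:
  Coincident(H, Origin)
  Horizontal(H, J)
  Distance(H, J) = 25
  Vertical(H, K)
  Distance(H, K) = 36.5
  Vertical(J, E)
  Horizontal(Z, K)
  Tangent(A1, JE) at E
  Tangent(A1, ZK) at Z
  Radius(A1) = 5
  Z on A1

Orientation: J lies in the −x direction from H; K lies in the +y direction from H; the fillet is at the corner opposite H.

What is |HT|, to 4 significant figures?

37.31

H is at the origin; HJ is horizontal with |HJ| = 25.0 and J on the −x side, so J = (-25.00, 0.000). HK is vertical with |HK| = 36.5 and K on the +y side, so K = (0.000, 36.50). The virtual corner opposite H is at (-25.00, 36.50). A1 meets JE tangentially, so TE is at right angles to JE and A1 meets ZK tangentially, so TZ is at right angles to ZK, with radius 5.0, so the center T sits 5.0 in from both sides at T = (-20.00, 31.50). Then |HT| = |T − H| = 37.31.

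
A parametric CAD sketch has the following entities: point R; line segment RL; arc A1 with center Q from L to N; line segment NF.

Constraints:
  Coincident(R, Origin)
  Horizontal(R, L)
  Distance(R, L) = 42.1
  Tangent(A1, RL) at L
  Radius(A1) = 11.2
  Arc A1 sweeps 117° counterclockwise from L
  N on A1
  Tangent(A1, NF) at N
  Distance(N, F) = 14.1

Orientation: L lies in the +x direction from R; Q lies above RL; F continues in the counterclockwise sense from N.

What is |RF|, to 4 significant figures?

54.02

R is at the origin; RL is horizontal with |RL| = 42.1 and L on the +x side, so L = (42.10, 0.000). A1 meets RL tangentially, so QL is at right angles to RL, so Q = L + (0, 11.2) = (42.10, 11.20). On A1, L sits at bearing -90° from Q; a 117° counterclockwise sweep puts N at bearing 27°, so N = Q + 11.2·(cos 27°, sin 27°) = (52.08, 16.28). A1 meets NF tangentially, so QN is at right angles to NF, so NF runs along (−sin 27°, cos 27°); with |NF| = 14.1, F = (45.68, 28.85). Then |RF| = |F − R| = 54.02.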